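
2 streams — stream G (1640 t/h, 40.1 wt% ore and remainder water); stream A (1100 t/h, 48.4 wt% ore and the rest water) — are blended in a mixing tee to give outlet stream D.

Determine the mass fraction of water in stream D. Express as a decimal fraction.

0.5657

Total flow out = 1640 + 1100 = 2740 t/h.
water in = 1640×0.599 + 1100×0.516 = 1550 t/h.
water mass fraction in D = 1550/2740 = 0.5657.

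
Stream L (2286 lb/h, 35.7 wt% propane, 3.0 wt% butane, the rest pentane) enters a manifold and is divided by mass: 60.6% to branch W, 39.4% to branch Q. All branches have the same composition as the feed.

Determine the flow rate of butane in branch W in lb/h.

Branch W total = 0.606×2286 = 1385.3 lb/h.
butane in W = 0.030×1385.3 = 41.559 lb/h.

41.56 lb/h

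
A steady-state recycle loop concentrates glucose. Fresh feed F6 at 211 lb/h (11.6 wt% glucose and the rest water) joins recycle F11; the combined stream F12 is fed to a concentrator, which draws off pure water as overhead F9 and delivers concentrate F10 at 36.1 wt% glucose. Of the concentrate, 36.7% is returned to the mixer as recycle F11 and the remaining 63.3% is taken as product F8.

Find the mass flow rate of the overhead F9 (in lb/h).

143.2 lb/h

Overall glucose balance (none leaves overhead): glucose in fresh feed = glucose in product, i.e. 211×0.116 = (1−0.367)·F10·0.361.
F10 = 24.476/(0.361×0.633) = 107.11 lb/h.
Recycle F11 = 0.367×107.11 = 39.309 lb/h.
Combined feed F12 = 211 + 39.309 = 250.31 lb/h.
Overhead F9 = F12 − F10 = 250.31 − 107.11 = 143.2 lb/h.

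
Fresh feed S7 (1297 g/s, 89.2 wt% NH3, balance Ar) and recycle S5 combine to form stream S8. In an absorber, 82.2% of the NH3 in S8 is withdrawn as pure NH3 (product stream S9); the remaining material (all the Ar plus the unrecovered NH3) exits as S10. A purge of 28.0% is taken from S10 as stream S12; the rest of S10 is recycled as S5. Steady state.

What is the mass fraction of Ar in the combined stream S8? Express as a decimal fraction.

Ar enters only via S7 and leaves only via the purge: 1297×0.108 = 0.280×(Ar in S10), and the absorber passes all Ar, so Ar in S8 = Ar in S10 = 500.27 g/s.
NH3 in S8: m_A = 1297×0.892 + (1−0.280)·(1−0.822)·m_A, so m_A = 1156.9/0.8718 = 1327 g/s.
S8 = 1327 + 500.27 = 1827.3 g/s.
Ar fraction in S8 = 500.27/1827.3 = 0.274.

0.274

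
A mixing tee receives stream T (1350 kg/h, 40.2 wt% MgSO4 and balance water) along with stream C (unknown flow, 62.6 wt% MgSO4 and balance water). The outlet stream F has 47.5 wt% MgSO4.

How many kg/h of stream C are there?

652.6 kg/h

Let C be the unknown flow. Total out = 1350 + C.
MgSO4 balance: 542.7 + 0.626·C = 0.475·(1350 + C)
(0.626 − 0.475)·C = 0.475×1350 − 542.7 = 98.55
C = 98.55 / 0.151 = 652.65 kg/h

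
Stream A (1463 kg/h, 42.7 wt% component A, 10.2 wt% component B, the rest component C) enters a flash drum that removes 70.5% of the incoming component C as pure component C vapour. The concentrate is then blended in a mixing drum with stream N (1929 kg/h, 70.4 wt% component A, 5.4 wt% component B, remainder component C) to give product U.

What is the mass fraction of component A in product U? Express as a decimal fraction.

0.6822

Vapour removed = 0.705×0.471×1463 = 485.8 kg/h; concentrate = 977.2 kg/h.
component A reaching the mixer = 624.7 (from concentrate) + 1929×0.704 = 1982.7 kg/h.
Product flow = 977.2 + 1929 = 2906.2 kg/h; component A fraction = 0.6822.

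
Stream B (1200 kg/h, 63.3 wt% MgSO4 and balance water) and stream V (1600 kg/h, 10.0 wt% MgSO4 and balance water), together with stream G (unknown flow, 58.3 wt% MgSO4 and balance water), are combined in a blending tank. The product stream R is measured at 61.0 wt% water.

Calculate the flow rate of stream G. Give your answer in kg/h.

893.3 kg/h

Let G be the unknown flow. Total out = 2800 + G.
water balance: 1880.4 + 0.417·G = 0.610·(2800 + G)
(0.417 − 0.610)·G = 0.610×2800 − 1880.4 = -172.4
G = -172.4 / -0.193 = 893.26 kg/h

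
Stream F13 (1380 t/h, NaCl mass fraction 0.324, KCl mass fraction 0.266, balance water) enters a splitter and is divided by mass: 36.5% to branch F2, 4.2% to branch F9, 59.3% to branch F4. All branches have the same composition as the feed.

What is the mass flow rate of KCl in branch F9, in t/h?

15.42 t/h

Branch F9 total = 0.042×1380 = 57.96 t/h.
KCl in F9 = 0.266×57.96 = 15.417 t/h.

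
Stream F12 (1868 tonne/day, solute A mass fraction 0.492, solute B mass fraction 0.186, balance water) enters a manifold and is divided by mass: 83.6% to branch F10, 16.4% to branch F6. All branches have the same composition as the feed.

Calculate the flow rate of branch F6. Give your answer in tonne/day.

306.4 tonne/day

Branch F6 flow = 0.164×1868 = 306.35 tonne/day.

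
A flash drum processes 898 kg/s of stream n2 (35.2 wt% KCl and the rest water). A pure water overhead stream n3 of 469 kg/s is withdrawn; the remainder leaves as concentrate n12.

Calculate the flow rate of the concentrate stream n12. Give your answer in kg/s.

Concentrate = 898 − 469 = 429 kg/s.

429 kg/s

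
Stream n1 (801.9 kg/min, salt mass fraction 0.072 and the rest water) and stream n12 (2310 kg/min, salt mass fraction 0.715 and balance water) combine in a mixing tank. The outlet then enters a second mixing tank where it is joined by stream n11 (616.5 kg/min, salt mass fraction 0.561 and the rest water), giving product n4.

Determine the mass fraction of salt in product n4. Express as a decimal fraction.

0.551

Overall, product flow = 3728.4 kg/min.
salt in = 801.9×0.072 + 2310×0.715 + 616.5×0.561 = 2055.2 kg/min.
salt fraction in n4 = 0.551.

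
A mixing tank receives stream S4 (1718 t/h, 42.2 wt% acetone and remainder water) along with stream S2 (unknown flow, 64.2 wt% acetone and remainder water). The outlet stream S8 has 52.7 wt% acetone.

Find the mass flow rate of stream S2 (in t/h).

Let S2 be the unknown flow. Total out = 1718 + S2.
acetone balance: 725 + 0.642·S2 = 0.527·(1718 + S2)
(0.642 − 0.527)·S2 = 0.527×1718 − 725 = 180.39
S2 = 180.39 / 0.115 = 1568.6 t/h

1569 t/h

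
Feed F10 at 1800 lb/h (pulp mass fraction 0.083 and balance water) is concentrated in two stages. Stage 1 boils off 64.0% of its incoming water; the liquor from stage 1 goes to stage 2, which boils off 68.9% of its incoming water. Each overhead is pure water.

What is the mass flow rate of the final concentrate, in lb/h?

water in feed = 1800×0.917 = 1650.6 lb/h.
After stage 1: water left = (1−0.640)×1650.6 = 594.22; stream total = 743.62 lb/h.
After stage 2: water left = (1−0.689)×594.22 = 184.8; final concentrate = 334.2 lb/h.

334.2 lb/h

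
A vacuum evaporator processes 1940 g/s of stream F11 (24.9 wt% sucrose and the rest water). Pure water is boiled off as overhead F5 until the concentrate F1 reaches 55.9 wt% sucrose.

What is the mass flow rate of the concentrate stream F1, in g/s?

864.2 g/s

sucrose is conserved: 1940×0.249 = 483.06 g/s all reports to the concentrate.
Concentrate = 483.06/(target fraction) = 864.15 g/s.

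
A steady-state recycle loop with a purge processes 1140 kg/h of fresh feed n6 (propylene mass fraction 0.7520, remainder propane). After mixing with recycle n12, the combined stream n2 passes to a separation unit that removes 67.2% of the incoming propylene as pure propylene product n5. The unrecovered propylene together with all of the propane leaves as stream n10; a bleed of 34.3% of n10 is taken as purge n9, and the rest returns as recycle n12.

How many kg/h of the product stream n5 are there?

734.3 kg/h

propylene in n2: m_A = 1140×0.752 + (1−0.343)·(1−0.672)·m_A, so m_A = 857.28/0.7845 = 1092.8 kg/h.
Product n5 = 0.672×1092.8 = 734.34 kg/h.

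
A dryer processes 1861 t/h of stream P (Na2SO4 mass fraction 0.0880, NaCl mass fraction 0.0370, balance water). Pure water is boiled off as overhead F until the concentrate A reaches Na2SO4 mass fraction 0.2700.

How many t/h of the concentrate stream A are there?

Na2SO4 is conserved: 1861×0.088 = 163.77 t/h all reports to the concentrate.
Concentrate = 163.77/(target fraction) = 606.55 t/h.

606.5 t/h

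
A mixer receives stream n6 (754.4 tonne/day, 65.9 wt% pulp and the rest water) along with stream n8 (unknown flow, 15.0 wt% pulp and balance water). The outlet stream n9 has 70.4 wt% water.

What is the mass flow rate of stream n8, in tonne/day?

1876 tonne/day

Let n8 be the unknown flow. Total out = 754.4 + n8.
water balance: 257.25 + 0.850·n8 = 0.704·(754.4 + n8)
(0.850 − 0.704)·n8 = 0.704×754.4 − 257.25 = 273.85
n8 = 273.85 / 0.146 = 1875.7 tonne/day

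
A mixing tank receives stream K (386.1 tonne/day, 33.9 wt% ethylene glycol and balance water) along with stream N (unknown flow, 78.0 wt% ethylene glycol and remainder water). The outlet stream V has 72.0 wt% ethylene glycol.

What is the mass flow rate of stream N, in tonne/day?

Let N be the unknown flow. Total out = 386.1 + N.
ethylene glycol balance: 130.89 + 0.780·N = 0.720·(386.1 + N)
(0.780 − 0.720)·N = 0.720×386.1 − 130.89 = 147.1
N = 147.1 / 0.060 = 2451.7 tonne/day

2452 tonne/day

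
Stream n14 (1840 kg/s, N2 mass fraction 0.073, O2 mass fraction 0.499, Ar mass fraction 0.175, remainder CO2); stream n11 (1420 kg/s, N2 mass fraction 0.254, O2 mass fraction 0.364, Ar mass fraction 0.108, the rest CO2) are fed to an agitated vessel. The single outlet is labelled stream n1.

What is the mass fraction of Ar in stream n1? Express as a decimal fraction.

0.146

Total flow out = 1840 + 1420 = 3260 kg/s.
Ar in = 1840×0.175 + 1420×0.108 = 475.36 kg/s.
Ar mass fraction in n1 = 475.36/3260 = 0.146.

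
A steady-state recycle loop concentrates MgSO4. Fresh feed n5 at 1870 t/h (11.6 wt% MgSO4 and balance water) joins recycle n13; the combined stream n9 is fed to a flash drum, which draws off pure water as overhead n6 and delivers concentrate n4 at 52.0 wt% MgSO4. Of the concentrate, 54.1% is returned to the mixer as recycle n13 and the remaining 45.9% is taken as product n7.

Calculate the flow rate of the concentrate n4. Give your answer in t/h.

908.8 t/h

Overall MgSO4 balance (none leaves overhead): MgSO4 in fresh feed = MgSO4 in product, i.e. 1870×0.116 = (1−0.541)·n4·0.520.
n4 = 216.92/(0.520×0.459) = 908.83 t/h.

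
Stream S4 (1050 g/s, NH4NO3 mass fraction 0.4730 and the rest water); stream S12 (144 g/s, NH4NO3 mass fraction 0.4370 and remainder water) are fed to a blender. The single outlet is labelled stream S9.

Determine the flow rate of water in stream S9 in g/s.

634.4 g/s

water out = water in = 1050×0.527 + 144×0.563 = 634.42 g/s.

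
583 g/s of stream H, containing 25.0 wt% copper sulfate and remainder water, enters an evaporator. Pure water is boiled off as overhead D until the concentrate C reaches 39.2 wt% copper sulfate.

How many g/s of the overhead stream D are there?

211.2 g/s

copper sulfate is conserved: 583×0.250 = 145.75 g/s all reports to the concentrate.
Concentrate = 145.75/(target fraction) = 371.81 g/s.
Overhead = 583 − 371.81 = 211.19 g/s.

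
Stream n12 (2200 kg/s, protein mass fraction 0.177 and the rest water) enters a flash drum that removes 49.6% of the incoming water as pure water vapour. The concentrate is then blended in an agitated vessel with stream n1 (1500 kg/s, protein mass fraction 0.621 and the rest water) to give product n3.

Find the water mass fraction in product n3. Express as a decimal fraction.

Vapour removed = 0.496×0.823×2200 = 898.06 kg/s; concentrate = 1301.9 kg/s.
water reaching the mixer = 912.54 (from concentrate) + 1500×0.379 = 1481 kg/s.
Product flow = 1301.9 + 1500 = 2801.9 kg/s; water fraction = 0.529.

0.529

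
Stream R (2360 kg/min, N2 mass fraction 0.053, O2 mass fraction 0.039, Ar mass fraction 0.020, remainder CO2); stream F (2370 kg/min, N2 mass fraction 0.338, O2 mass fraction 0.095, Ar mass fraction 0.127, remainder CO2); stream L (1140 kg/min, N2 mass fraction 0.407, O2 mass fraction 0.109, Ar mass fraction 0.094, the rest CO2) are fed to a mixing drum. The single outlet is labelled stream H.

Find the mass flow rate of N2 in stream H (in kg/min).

1390 kg/min

N2 out = N2 in = 2360×0.053 + 2370×0.338 + 1140×0.407 = 1390.1 kg/min.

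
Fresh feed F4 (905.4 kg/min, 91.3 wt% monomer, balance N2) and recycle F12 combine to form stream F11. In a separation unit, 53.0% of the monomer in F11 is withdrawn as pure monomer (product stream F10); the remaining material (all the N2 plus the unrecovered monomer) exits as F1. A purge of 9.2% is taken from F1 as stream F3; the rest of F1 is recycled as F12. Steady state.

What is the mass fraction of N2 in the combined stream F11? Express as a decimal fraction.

N2 enters only via F4 and leaves only via the purge: 905.4×0.087 = 0.092×(N2 in F1), and the separation unit passes all N2, so N2 in F11 = N2 in F1 = 856.19 kg/min.
monomer in F11: m_A = 905.4×0.913 + (1−0.092)·(1−0.530)·m_A, so m_A = 826.63/0.5732 = 1442 kg/min.
F11 = 1442 + 856.19 = 2298.2 kg/min.
N2 fraction in F11 = 856.19/2298.2 = 0.373.

0.373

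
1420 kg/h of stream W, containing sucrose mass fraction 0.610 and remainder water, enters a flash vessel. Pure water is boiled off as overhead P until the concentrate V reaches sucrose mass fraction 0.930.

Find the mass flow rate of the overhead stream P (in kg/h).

sucrose is conserved: 1420×0.610 = 866.2 kg/h all reports to the concentrate.
Concentrate = 866.2/(target fraction) = 931.4 kg/h.
Overhead = 1420 − 931.4 = 488.6 kg/h.

488.6 kg/h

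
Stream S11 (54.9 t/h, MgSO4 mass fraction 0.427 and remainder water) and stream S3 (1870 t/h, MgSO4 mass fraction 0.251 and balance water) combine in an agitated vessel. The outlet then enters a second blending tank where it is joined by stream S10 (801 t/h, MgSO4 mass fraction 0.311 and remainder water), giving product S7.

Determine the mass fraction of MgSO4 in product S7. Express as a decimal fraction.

0.272

Overall, product flow = 2725.9 t/h.
MgSO4 in = 54.9×0.427 + 1870×0.251 + 801×0.311 = 741.92 t/h.
MgSO4 fraction in S7 = 0.272.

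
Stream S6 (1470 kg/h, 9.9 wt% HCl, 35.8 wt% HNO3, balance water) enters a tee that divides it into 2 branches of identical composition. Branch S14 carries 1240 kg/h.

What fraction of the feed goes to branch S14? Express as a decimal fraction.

Fraction to S14 = 1240/1470 = 0.8435.

0.844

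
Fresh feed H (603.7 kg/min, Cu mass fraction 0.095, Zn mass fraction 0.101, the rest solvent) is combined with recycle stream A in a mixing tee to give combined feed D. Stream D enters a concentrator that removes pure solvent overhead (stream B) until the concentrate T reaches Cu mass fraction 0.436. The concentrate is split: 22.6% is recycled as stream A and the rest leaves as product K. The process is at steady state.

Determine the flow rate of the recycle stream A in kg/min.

Overall Cu balance (none leaves overhead): Cu in fresh feed = Cu in product, i.e. 603.7×0.095 = (1−0.226)·T·0.436.
T = 57.352/(0.436×0.774) = 169.95 kg/min.
Recycle A = 0.226×169.95 = 38.408 kg/min.

38.41 kg/min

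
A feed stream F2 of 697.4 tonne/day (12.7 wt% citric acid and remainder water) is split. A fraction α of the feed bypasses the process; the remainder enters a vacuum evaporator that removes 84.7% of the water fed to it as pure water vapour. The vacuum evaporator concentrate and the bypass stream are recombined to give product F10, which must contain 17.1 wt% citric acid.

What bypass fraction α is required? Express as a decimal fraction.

All 697.4×0.127 = 88.57 tonne/day of citric acid reaches F10, so F10 = 88.57/0.171 = 517.95 tonne/day and vapour = 179.45 tonne/day.
The evaporator receives (1−α)·697.4 of feed at 0.873 water and removes 0.847 of that water:
0.847×0.873×(1−α)×697.4 = 179.45
(1−α) = 179.45/515.68 = 0.3480;  α = 0.6520.

0.652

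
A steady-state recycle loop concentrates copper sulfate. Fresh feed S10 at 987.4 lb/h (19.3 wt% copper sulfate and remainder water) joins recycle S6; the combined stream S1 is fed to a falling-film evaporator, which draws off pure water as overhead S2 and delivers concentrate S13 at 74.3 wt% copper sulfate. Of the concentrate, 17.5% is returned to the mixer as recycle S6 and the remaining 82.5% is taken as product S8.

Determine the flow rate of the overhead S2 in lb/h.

Overall copper sulfate balance (none leaves overhead): copper sulfate in fresh feed = copper sulfate in product, i.e. 987.4×0.193 = (1−0.175)·S13·0.743.
S13 = 190.57/(0.743×0.825) = 310.89 lb/h.
Recycle S6 = 0.175×310.89 = 54.406 lb/h.
Combined feed S1 = 987.4 + 54.406 = 1041.8 lb/h.
Overhead S2 = S1 − S13 = 1041.8 − 310.89 = 730.92 lb/h.

730.9 lb/h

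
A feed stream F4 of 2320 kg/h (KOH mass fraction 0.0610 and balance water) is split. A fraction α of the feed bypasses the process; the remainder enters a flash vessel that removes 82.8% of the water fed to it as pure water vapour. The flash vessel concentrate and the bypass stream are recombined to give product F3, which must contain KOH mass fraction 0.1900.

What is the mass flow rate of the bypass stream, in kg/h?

294.1 kg/h

All 2320×0.061 = 141.52 kg/h of KOH reaches F3, so F3 = 141.52/0.190 = 744.84 kg/h and vapour = 1575.2 kg/h.
The evaporator receives (1−α)·2320 of feed at 0.939 water and removes 0.828 of that water:
0.828×0.939×(1−α)×2320 = 1575.2
(1−α) = 1575.2/1803.8 = 0.8733;  α = 0.1267.
Bypass flow = 0.1267×2320 = 294.05 kg/h.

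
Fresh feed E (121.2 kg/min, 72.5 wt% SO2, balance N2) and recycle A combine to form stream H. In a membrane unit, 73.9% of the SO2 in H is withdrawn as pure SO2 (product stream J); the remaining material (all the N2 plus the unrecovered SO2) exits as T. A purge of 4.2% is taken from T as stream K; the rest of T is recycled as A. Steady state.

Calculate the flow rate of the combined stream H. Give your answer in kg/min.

N2 enters only via E and leaves only via the purge: 121.2×0.275 = 0.042×(N2 in T), and the membrane unit passes all N2, so N2 in H = N2 in T = 793.57 kg/min.
SO2 in H: m_A = 121.2×0.725 + (1−0.042)·(1−0.739)·m_A, so m_A = 87.87/0.7500 = 117.17 kg/min.
H = 117.17 + 793.57 = 910.74 kg/min.

910.7 kg/min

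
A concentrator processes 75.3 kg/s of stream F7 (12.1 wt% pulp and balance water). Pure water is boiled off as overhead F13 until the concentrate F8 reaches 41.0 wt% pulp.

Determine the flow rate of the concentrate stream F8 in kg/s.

22.22 kg/s

pulp is conserved: 75.3×0.121 = 9.1113 kg/s all reports to the concentrate.
Concentrate = 9.1113/(target fraction) = 22.223 kg/s.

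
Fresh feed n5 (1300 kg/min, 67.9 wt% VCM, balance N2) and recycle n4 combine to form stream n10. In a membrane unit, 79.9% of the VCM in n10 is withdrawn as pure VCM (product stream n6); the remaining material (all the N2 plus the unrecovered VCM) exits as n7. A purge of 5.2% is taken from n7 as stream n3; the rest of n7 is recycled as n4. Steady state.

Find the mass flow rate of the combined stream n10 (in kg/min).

N2 enters only via n5 and leaves only via the purge: 1300×0.321 = 0.052×(N2 in n7), and the membrane unit passes all N2, so N2 in n10 = N2 in n7 = 8025 kg/min.
VCM in n10: m_A = 1300×0.679 + (1−0.052)·(1−0.799)·m_A, so m_A = 882.7/0.8095 = 1090.5 kg/min.
n10 = 1090.5 + 8025 = 9115.5 kg/min.

9115 kg/min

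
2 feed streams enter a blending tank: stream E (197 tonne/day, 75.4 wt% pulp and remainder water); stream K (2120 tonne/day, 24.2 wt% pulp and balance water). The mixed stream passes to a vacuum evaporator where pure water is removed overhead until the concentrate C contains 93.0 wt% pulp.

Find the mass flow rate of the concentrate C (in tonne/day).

pulp entering = 197×0.754 + 2120×0.242 = 661.58 tonne/day.
All pulp reports to C, so C = 661.58/0.930 = 711.37 tonne/day.

711.4 tonne/day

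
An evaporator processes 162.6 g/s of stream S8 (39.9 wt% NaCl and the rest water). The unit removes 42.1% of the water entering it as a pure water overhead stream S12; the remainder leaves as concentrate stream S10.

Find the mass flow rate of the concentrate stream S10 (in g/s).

121.5 g/s

water entering = 162.6×0.601 = 97.723 g/s; overhead removed = 0.421×97.723 = 41.141 g/s.
Concentrate = 162.6 − 41.141 = 121.46 g/s.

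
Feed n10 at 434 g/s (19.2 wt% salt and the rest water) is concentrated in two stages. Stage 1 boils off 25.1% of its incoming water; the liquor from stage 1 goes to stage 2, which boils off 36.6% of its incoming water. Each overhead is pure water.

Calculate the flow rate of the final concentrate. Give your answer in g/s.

water in feed = 434×0.808 = 350.67 g/s.
After stage 1: water left = (1−0.251)×350.67 = 262.65; stream total = 345.98 g/s.
After stage 2: water left = (1−0.366)×262.65 = 166.52; final concentrate = 249.85 g/s.

249.9 g/s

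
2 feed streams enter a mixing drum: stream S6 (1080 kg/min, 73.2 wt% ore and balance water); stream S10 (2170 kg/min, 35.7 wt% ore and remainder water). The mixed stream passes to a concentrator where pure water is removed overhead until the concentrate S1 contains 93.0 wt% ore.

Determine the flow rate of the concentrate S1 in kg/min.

ore entering = 1080×0.732 + 2170×0.357 = 1565.2 kg/min.
All ore reports to S1, so S1 = 1565.2/0.930 = 1683.1 kg/min.

1683 kg/min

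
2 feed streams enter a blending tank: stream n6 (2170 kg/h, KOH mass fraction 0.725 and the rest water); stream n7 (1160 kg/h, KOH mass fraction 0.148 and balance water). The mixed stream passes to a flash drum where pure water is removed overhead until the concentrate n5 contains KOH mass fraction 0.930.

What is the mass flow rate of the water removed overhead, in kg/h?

KOH entering = 2170×0.725 + 1160×0.148 = 1744.9 kg/h.
All KOH reports to n5, so n5 = 1744.9/0.930 = 1876.3 kg/h.
Total feed = 3330 kg/h; overhead = 3330 − 1876.3 = 1453.7 kg/h.

1454 kg/h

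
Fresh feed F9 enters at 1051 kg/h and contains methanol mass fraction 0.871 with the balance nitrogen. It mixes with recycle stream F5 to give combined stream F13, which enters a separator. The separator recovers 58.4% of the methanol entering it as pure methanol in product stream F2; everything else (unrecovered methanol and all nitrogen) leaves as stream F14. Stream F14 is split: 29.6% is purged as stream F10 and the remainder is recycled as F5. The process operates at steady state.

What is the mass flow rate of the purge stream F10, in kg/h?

nitrogen enters only via F9 and leaves only via the purge: 1051×0.129 = 0.296×(nitrogen in F14), and the separator passes all nitrogen, so nitrogen in F13 = nitrogen in F14 = 458.04 kg/h.
methanol in F13: m_A = 1051×0.871 + (1−0.296)·(1−0.584)·m_A, so m_A = 915.42/0.7071 = 1294.5 kg/h.
F14 = (1−0.584)×1294.5 + 458.04 = 996.57 kg/h.
Purge F10 = 0.296×996.57 = 294.98 kg/h.

295 kg/h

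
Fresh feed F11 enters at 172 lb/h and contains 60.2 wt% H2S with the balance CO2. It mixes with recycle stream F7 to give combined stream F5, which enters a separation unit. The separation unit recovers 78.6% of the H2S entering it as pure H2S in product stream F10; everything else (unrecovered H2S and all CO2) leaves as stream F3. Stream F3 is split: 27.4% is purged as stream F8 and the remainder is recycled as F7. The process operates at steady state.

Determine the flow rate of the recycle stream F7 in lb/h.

CO2 enters only via F11 and leaves only via the purge: 172×0.398 = 0.274×(CO2 in F3), and the separation unit passes all CO2, so CO2 in F5 = CO2 in F3 = 249.84 lb/h.
H2S in F5: m_A = 172×0.602 + (1−0.274)·(1−0.786)·m_A, so m_A = 103.54/0.8446 = 122.59 lb/h.
F3 = (1−0.786)×122.59 + 249.84 = 276.07 lb/h.
Recycle F7 = (1−0.274)×276.07 = 200.43 lb/h.

200.4 lb/h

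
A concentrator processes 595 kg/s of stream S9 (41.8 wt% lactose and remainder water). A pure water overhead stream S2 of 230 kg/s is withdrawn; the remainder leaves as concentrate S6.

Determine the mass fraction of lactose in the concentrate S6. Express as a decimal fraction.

0.681

lactose is not removed: 595×0.418 = 248.71 kg/s of lactose enters S6.
Concentrate = 595 − 230 = 365 kg/s.
Mass fraction = 248.71/365 = 0.681.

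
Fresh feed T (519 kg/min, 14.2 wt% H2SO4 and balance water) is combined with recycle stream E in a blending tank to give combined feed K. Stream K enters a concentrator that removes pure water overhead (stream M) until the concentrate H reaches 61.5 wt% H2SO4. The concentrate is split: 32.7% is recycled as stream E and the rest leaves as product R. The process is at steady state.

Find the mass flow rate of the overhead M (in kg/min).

399.2 kg/min

Overall H2SO4 balance (none leaves overhead): H2SO4 in fresh feed = H2SO4 in product, i.e. 519×0.142 = (1−0.327)·H·0.615.
H = 73.698/(0.615×0.673) = 178.06 kg/min.
Recycle E = 0.327×178.06 = 58.226 kg/min.
Combined feed K = 519 + 58.226 = 577.23 kg/min.
Overhead M = K − H = 577.23 − 178.06 = 399.17 kg/min.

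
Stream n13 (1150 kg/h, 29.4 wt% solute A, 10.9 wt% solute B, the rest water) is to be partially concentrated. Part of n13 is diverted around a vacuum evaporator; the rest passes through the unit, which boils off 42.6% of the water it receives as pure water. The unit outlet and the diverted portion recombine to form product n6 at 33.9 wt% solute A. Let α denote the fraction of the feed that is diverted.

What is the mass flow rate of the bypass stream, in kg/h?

549.8 kg/h

All 1150×0.294 = 338.1 kg/h of solute A reaches n6, so n6 = 338.1/0.339 = 997.35 kg/h and vapour = 152.65 kg/h.
The evaporator receives (1−α)·1150 of feed at 0.597 water and removes 0.426 of that water:
0.426×0.597×(1−α)×1150 = 152.65
(1−α) = 152.65/292.47 = 0.5219;  α = 0.4781.
Bypass flow = 0.4781×1150 = 549.76 kg/h.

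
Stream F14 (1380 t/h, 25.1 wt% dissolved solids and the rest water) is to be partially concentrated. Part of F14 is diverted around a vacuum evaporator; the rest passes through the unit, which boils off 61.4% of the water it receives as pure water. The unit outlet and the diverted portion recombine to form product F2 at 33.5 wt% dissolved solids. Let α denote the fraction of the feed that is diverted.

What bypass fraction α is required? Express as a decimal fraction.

All 1380×0.251 = 346.38 t/h of dissolved solids reaches F2, so F2 = 346.38/0.335 = 1034 t/h and vapour = 346.03 t/h.
The evaporator receives (1−α)·1380 of feed at 0.749 water and removes 0.614 of that water:
0.614×0.749×(1−α)×1380 = 346.03
(1−α) = 346.03/634.64 = 0.5452;  α = 0.4548.

0.455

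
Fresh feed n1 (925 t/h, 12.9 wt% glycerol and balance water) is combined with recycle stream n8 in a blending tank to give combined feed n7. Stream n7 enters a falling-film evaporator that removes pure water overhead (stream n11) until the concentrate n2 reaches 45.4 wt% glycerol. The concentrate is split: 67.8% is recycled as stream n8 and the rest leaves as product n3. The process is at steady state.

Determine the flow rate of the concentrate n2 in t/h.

816.2 t/h

Overall glycerol balance (none leaves overhead): glycerol in fresh feed = glycerol in product, i.e. 925×0.129 = (1−0.678)·n2·0.454.
n2 = 119.33/(0.454×0.322) = 816.24 t/h.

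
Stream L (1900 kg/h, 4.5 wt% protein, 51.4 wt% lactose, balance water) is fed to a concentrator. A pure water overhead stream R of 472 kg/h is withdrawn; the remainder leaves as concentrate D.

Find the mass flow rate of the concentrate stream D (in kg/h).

1428 kg/h

Concentrate = 1900 − 472 = 1428 kg/h.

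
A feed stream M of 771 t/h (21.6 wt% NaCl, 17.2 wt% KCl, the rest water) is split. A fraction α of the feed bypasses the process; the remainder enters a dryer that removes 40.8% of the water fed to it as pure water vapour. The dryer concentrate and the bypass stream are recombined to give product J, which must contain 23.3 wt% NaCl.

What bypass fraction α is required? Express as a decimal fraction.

All 771×0.216 = 166.54 t/h of NaCl reaches J, so J = 166.54/0.233 = 714.75 t/h and vapour = 56.253 t/h.
The evaporator receives (1−α)·771 of feed at 0.612 water and removes 0.408 of that water:
0.408×0.612×(1−α)×771 = 56.253
(1−α) = 56.253/192.52 = 0.2922;  α = 0.7078.

0.708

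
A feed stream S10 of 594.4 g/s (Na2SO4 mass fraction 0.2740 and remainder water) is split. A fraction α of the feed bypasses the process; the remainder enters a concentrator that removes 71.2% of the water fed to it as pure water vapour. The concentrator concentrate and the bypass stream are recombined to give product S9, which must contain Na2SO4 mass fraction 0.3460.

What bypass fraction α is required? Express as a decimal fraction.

All 594.4×0.274 = 162.87 g/s of Na2SO4 reaches S9, so S9 = 162.87/0.346 = 470.71 g/s and vapour = 123.69 g/s.
The evaporator receives (1−α)·594.4 of feed at 0.726 water and removes 0.712 of that water:
0.712×0.726×(1−α)×594.4 = 123.69
(1−α) = 123.69/307.25 = 0.4026;  α = 0.5974.

0.597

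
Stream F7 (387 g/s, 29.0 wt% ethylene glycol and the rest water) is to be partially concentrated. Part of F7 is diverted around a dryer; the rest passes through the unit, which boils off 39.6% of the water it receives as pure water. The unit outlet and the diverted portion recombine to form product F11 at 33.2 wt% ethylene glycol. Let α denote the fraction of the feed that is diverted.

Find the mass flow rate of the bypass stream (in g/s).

All 387×0.290 = 112.23 g/s of ethylene glycol reaches F11, so F11 = 112.23/0.332 = 338.04 g/s and vapour = 48.958 g/s.
The evaporator receives (1−α)·387 of feed at 0.710 water and removes 0.396 of that water:
0.396×0.710×(1−α)×387 = 48.958
(1−α) = 48.958/108.81 = 0.4499;  α = 0.5501.
Bypass flow = 0.5501×387 = 212.87 g/s.

212.9 g/s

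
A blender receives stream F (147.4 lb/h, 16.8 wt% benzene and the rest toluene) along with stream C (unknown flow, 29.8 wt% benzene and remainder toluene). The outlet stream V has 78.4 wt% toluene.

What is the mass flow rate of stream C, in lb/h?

86.28 lb/h

Let C be the unknown flow. Total out = 147.4 + C.
toluene balance: 122.64 + 0.702·C = 0.784·(147.4 + C)
(0.702 − 0.784)·C = 0.784×147.4 − 122.64 = -7.0752
C = -7.0752 / -0.082 = 86.283 lb/h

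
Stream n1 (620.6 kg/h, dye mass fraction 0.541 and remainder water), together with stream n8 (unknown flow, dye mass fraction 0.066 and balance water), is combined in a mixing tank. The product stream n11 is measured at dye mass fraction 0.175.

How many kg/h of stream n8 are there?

Let n8 be the unknown flow. Total out = 620.6 + n8.
dye balance: 335.74 + 0.066·n8 = 0.175·(620.6 + n8)
(0.066 − 0.175)·n8 = 0.175×620.6 − 335.74 = -227.14
n8 = -227.14 / -0.109 = 2083.8 kg/h

2084 kg/h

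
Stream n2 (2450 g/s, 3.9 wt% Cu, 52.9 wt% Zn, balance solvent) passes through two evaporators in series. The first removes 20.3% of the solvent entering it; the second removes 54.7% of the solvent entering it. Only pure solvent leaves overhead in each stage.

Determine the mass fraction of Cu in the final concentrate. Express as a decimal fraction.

solvent in feed = 2450×0.432 = 1058.4 g/s.
After stage 1: solvent left = (1−0.203)×1058.4 = 843.54; stream total = 2235.1 g/s.
After stage 2: solvent left = (1−0.547)×843.54 = 382.13; final concentrate = 1773.7 g/s.
Cu fraction = 95.55/1773.7 = 0.054.

0.054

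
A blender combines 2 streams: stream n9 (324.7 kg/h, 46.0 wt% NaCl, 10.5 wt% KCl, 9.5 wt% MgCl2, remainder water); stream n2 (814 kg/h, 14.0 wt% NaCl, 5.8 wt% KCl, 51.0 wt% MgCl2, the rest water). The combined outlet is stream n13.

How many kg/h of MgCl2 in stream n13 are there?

MgCl2 out = MgCl2 in = 324.7×0.095 + 814×0.510 = 445.99 kg/h.

446 kg/h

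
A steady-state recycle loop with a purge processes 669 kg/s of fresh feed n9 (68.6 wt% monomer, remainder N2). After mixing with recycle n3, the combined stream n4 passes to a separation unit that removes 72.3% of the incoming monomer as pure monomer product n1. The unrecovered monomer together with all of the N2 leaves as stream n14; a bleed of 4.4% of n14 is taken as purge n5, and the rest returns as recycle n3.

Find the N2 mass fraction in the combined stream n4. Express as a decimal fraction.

N2 enters only via n9 and leaves only via the purge: 669×0.314 = 0.044×(N2 in n14), and the separation unit passes all N2, so N2 in n4 = N2 in n14 = 4774.2 kg/s.
monomer in n4: m_A = 669×0.686 + (1−0.044)·(1−0.723)·m_A, so m_A = 458.93/0.7352 = 624.24 kg/s.
n4 = 624.24 + 4774.2 = 5398.5 kg/s.
N2 fraction in n4 = 4774.2/5398.5 = 0.884.

0.884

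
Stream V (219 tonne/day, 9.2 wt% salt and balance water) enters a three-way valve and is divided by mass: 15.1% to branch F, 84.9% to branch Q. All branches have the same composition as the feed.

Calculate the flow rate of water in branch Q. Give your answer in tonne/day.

Branch Q total = 0.849×219 = 185.93 tonne/day.
water in Q = 0.908×185.93 = 168.83 tonne/day.

168.8 tonne/day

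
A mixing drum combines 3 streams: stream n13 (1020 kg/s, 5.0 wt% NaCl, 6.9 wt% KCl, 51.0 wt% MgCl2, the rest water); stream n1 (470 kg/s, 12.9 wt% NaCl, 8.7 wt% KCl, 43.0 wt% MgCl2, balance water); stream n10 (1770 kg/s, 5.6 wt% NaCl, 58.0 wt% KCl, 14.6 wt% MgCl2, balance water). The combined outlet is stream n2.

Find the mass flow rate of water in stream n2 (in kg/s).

water out = water in = 1020×0.371 + 470×0.354 + 1770×0.218 = 930.66 kg/s.

930.7 kg/s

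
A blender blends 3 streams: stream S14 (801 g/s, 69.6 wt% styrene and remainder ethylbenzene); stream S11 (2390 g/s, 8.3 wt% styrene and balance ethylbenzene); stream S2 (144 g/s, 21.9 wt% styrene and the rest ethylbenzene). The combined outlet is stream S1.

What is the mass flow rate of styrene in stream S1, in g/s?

787.4 g/s

styrene out = styrene in = 801×0.696 + 2390×0.083 + 144×0.219 = 787.4 g/s.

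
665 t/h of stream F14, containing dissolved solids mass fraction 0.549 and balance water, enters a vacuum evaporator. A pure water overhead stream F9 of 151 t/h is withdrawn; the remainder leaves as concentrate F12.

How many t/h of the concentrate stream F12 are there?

Concentrate = 665 − 151 = 514 t/h.

514 t/h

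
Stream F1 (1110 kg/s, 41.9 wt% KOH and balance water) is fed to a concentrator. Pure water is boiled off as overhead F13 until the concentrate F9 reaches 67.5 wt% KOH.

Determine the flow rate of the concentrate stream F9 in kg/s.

KOH is conserved: 1110×0.419 = 465.09 kg/s all reports to the concentrate.
Concentrate = 465.09/(target fraction) = 689.02 kg/s.

689 kg/s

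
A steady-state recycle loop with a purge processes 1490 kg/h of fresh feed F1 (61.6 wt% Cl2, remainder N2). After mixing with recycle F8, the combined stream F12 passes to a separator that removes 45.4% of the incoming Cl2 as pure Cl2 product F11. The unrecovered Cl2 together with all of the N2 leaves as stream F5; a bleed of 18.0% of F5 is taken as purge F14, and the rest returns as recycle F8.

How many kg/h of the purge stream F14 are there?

735.5 kg/h

N2 enters only via F1 and leaves only via the purge: 1490×0.384 = 0.180×(N2 in F5), and the separator passes all N2, so N2 in F12 = N2 in F5 = 3178.7 kg/h.
Cl2 in F12: m_A = 1490×0.616 + (1−0.180)·(1−0.454)·m_A, so m_A = 917.84/0.5523 = 1661.9 kg/h.
F5 = (1−0.454)×1661.9 + 3178.7 = 4086.1 kg/h.
Purge F14 = 0.180×4086.1 = 735.49 kg/h.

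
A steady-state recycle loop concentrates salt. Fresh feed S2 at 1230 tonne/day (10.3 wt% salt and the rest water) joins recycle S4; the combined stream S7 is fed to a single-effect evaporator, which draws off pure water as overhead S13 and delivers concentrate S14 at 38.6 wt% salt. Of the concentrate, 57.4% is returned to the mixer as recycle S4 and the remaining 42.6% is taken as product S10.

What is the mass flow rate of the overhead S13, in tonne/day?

Overall salt balance (none leaves overhead): salt in fresh feed = salt in product, i.e. 1230×0.103 = (1−0.574)·S14·0.386.
S14 = 126.69/(0.386×0.426) = 770.45 tonne/day.
Recycle S4 = 0.574×770.45 = 442.24 tonne/day.
Combined feed S7 = 1230 + 442.24 = 1672.2 tonne/day.
Overhead S13 = S7 − S14 = 1672.2 − 770.45 = 901.79 tonne/day.

901.8 tonne/day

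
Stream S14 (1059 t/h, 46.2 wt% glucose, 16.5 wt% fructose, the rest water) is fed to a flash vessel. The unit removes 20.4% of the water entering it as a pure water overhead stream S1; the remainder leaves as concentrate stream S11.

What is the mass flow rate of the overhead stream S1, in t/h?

80.58 t/h

water entering = 1059×0.373 = 395.01 t/h; overhead removed = 0.204×395.01 = 80.581 t/h.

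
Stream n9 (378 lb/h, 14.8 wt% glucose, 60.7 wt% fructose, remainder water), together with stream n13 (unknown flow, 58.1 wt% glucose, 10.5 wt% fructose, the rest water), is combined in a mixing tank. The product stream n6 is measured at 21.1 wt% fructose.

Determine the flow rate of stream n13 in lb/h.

Let n13 be the unknown flow. Total out = 378 + n13.
fructose balance: 229.45 + 0.105·n13 = 0.211·(378 + n13)
(0.105 − 0.211)·n13 = 0.211×378 − 229.45 = -149.69
n13 = -149.69 / -0.106 = 1412.2 lb/h

1412 lb/h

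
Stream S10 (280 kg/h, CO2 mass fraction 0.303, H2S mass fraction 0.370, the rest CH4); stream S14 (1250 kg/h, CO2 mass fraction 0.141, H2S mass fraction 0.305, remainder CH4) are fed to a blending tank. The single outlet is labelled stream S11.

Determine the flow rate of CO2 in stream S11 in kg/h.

261.1 kg/h

CO2 out = CO2 in = 280×0.303 + 1250×0.141 = 261.09 kg/h.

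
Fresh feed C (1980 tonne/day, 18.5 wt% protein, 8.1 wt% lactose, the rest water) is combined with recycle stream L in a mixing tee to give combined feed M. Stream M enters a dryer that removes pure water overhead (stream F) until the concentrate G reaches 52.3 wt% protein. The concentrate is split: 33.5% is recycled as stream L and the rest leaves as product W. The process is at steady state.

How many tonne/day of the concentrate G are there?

1053 tonne/day

Overall protein balance (none leaves overhead): protein in fresh feed = protein in product, i.e. 1980×0.185 = (1−0.335)·G·0.523.
G = 366.3/(0.523×0.665) = 1053.2 tonne/day.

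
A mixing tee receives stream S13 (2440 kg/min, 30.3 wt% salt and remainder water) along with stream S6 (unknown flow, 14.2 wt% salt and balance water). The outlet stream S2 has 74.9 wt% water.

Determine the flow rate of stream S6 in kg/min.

1164 kg/min

Let S6 be the unknown flow. Total out = 2440 + S6.
water balance: 1700.7 + 0.858·S6 = 0.749·(2440 + S6)
(0.858 − 0.749)·S6 = 0.749×2440 − 1700.7 = 126.88
S6 = 126.88 / 0.109 = 1164 kg/min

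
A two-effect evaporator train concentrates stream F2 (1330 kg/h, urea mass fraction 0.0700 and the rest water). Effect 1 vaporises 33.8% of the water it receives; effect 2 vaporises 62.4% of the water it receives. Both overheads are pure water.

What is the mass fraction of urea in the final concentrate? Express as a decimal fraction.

0.2322

water in feed = 1330×0.930 = 1236.9 kg/h.
After stage 1: water left = (1−0.338)×1236.9 = 818.83; stream total = 911.93 kg/h.
After stage 2: water left = (1−0.624)×818.83 = 307.88; final concentrate = 400.98 kg/h.
urea fraction = 93.1/400.98 = 0.2322.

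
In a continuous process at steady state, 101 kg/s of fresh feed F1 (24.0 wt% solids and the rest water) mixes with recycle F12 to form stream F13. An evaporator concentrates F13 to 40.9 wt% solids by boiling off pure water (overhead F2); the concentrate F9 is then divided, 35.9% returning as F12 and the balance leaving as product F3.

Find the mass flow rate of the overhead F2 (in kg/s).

Overall solids balance (none leaves overhead): solids in fresh feed = solids in product, i.e. 101×0.240 = (1−0.359)·F9·0.409.
F9 = 24.24/(0.409×0.641) = 92.459 kg/s.
Recycle F12 = 0.359×92.459 = 33.193 kg/s.
Combined feed F13 = 101 + 33.193 = 134.19 kg/s.
Overhead F2 = F13 − F9 = 134.19 − 92.459 = 41.733 kg/s.

41.73 kg/s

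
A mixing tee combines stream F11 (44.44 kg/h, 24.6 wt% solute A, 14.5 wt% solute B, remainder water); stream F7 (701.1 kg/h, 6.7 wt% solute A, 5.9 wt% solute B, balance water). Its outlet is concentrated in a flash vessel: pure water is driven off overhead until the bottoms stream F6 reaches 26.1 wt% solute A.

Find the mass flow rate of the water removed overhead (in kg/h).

solute A entering = 44.44×0.246 + 701.1×0.067 = 57.906 kg/h.
All solute A reports to F6, so F6 = 57.906/0.261 = 221.86 kg/h.
Total feed = 745.54 kg/h; overhead = 745.54 − 221.86 = 523.68 kg/h.

523.7 kg/h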